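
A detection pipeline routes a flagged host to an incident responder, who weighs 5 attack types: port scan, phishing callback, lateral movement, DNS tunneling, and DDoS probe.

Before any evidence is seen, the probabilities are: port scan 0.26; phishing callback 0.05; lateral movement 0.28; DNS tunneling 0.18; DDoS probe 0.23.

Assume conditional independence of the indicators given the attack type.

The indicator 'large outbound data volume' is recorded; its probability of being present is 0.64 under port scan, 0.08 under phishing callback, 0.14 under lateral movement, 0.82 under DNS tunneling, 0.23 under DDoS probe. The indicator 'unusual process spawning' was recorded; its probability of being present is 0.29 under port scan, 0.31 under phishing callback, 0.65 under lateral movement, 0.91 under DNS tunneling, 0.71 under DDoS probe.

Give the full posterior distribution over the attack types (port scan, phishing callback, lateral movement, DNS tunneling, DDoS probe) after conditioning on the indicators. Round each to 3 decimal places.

0.195, 0.005, 0.103, 0.544, 0.152

By Bayes' rule with conditional independence, the unnormalized weight for each hypothesis is prior × ∏ likelihoods:
  port scan: 0.26 × 0.64 × 0.29 = 0.048256
  phishing callback: 0.05 × 0.08 × 0.31 = 0.00124
  lateral movement: 0.28 × 0.14 × 0.65 = 0.02548
  DNS tunneling: 0.18 × 0.82 × 0.91 = 0.13432
  DDoS probe: 0.23 × 0.23 × 0.71 = 0.037559
Normalizing constant Z = 0.048256 + 0.00124 + 0.02548 + 0.13432 + 0.037559 = 0.24685.
P(port scan | evidence) = 0.048256 / 0.24685 ≈ 0.195
P(phishing callback | evidence) = 0.00124 / 0.24685 ≈ 0.005
P(lateral movement | evidence) = 0.02548 / 0.24685 ≈ 0.103
P(DNS tunneling | evidence) = 0.13432 / 0.24685 ≈ 0.544
P(DDoS probe | evidence) = 0.037559 / 0.24685 ≈ 0.152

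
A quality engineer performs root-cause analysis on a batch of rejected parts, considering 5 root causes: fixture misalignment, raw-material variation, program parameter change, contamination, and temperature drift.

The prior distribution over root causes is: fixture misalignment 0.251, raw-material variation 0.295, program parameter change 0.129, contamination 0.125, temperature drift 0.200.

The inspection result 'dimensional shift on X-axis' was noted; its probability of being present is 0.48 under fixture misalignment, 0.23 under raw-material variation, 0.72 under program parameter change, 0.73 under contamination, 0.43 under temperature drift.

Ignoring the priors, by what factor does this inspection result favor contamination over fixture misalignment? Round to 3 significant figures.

The Bayes factor is the ratio of the two likelihoods.
  contamination: 0.73
  fixture misalignment: 0.48
Bayes factor = 0.73 / 0.48 ≈ 1.52

1.52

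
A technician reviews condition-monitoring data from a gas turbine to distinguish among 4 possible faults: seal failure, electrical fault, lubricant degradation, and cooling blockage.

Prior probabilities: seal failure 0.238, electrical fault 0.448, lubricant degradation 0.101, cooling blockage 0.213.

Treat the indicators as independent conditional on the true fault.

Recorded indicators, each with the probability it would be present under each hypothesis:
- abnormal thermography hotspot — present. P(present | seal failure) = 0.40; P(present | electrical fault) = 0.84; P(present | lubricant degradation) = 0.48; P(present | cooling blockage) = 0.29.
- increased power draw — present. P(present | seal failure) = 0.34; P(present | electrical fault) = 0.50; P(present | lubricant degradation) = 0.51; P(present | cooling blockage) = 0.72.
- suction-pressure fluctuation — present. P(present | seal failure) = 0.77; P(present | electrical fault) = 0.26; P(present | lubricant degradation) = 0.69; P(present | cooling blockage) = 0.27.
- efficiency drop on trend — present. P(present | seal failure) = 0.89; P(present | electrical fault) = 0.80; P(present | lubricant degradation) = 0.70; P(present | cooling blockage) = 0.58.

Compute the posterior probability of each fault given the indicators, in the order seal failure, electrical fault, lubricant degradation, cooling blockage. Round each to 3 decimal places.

0.276, 0.488, 0.149, 0.087

By Bayes' rule with conditional independence, the unnormalized weight for each hypothesis is prior × ∏ likelihoods:
  seal failure: 0.238 × 0.40 × 0.34 × 0.77 × 0.89 = 0.022182
  electrical fault: 0.448 × 0.84 × 0.50 × 0.26 × 0.80 = 0.039137
  lubricant degradation: 0.101 × 0.48 × 0.51 × 0.69 × 0.70 = 0.011942
  cooling blockage: 0.213 × 0.29 × 0.72 × 0.27 × 0.58 = 0.0069647
Normalizing constant Z = 0.022182 + 0.039137 + 0.011942 + 0.0069647 = 0.080226.
P(seal failure | evidence) = 0.022182 / 0.080226 ≈ 0.276
P(electrical fault | evidence) = 0.039137 / 0.080226 ≈ 0.488
P(lubricant degradation | evidence) = 0.011942 / 0.080226 ≈ 0.149
P(cooling blockage | evidence) = 0.0069647 / 0.080226 ≈ 0.087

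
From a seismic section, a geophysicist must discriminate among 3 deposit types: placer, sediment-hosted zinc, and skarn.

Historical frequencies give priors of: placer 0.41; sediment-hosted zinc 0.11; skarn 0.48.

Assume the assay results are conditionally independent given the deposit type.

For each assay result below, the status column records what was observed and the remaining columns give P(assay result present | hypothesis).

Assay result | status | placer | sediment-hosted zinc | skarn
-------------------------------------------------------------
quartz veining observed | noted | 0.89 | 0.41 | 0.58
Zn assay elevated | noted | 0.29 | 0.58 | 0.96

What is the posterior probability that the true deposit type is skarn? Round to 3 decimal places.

By Bayes' rule with conditional independence, the unnormalized weight for each hypothesis is prior × ∏ likelihoods:
  placer: 0.41 × 0.89 × 0.29 = 0.10582
  sediment-hosted zinc: 0.11 × 0.41 × 0.58 = 0.026158
  skarn: 0.48 × 0.58 × 0.96 = 0.26726
Marginal likelihood of the evidence = 0.39924.
P(skarn | evidence) = 0.26726 / 0.39924 ≈ 0.669.

0.669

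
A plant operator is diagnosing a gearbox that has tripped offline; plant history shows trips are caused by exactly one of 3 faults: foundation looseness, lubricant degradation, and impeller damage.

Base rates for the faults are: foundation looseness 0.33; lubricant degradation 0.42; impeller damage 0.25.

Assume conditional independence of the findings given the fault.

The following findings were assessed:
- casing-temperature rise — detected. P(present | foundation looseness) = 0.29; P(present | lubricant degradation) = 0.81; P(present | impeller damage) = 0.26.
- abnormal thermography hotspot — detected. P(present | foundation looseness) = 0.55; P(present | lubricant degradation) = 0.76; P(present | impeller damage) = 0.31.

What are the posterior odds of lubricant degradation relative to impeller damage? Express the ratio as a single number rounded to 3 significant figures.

12.8

The normalizing constant cancels in an odds ratio, so compute prior × likelihood for the two hypotheses only:
  lubricant degradation: 0.42 × 0.81 × 0.76 = 0.25855
  impeller damage: 0.25 × 0.26 × 0.31 = 0.02015
Odds(lubricant degradation : impeller damage) = 0.25855 / 0.02015 ≈ 12.8.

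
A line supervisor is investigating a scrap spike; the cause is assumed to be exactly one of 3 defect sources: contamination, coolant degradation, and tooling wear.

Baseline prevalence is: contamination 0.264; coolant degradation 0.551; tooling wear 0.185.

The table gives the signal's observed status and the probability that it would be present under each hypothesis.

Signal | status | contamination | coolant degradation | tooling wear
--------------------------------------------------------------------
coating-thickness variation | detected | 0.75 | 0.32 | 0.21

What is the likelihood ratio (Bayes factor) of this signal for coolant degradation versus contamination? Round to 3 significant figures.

The Bayes factor is the ratio of the two likelihoods.
  coolant degradation: 0.32
  contamination: 0.75
Bayes factor = 0.32 / 0.75 ≈ 0.427

0.427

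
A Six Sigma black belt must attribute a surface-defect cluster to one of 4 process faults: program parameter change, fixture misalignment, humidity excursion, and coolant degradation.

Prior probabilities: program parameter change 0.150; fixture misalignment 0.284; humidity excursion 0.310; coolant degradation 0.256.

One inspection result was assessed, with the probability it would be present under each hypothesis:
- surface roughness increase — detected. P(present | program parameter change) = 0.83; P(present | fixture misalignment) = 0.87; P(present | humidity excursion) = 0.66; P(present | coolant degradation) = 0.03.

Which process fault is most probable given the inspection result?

For each hypothesis, the unnormalized posterior weight is prior × likelihood:
  program parameter change: 0.150 × 0.83 = 0.1245
  fixture misalignment: 0.284 × 0.87 = 0.24708
  humidity excursion: 0.310 × 0.66 = 0.2046
  coolant degradation: 0.256 × 0.03 = 0.00768
Marginal likelihood of the evidence = 0.58386.
P(program parameter change | evidence) ≈ 0.1245 / 0.58386 ≈ 0.213
P(fixture misalignment | evidence) ≈ 0.24708 / 0.58386 ≈ 0.423
P(humidity excursion | evidence) ≈ 0.2046 / 0.58386 ≈ 0.350
P(coolant degradation | evidence) ≈ 0.00768 / 0.58386 ≈ 0.013
The largest is 0.423, so fixture misalignment is most probable.

fixture misalignment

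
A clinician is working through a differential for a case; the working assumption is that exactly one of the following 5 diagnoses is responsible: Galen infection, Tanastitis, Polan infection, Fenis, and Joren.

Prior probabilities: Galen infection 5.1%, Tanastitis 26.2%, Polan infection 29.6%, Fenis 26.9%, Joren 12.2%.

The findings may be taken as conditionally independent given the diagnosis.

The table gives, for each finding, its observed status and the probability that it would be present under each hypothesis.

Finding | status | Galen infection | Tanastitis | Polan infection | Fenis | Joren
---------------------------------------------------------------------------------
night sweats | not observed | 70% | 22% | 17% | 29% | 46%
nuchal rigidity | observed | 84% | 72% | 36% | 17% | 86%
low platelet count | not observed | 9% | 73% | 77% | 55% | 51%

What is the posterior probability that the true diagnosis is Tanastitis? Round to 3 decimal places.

0.348

Multiply each prior by the joint likelihood of the evidence pattern (using 1 − P(present | H) for each absent finding):
  Galen infection: 0.051 × (1 − 0.70) × 0.84 × (1 − 0.09) = 0.011695
  Tanastitis: 0.262 × (1 − 0.22) × 0.72 × (1 − 0.73) = 0.039728
  Polan infection: 0.296 × (1 − 0.17) × 0.36 × (1 − 0.77) = 0.020342
  Fenis: 0.269 × (1 − 0.29) × 0.17 × (1 − 0.55) = 0.014611
  Joren: 0.122 × (1 − 0.46) × 0.86 × (1 − 0.51) = 0.027762
The unnormalized weights sum to 0.11414.
P(Tanastitis | evidence) = 0.039728 / 0.11414 ≈ 0.348.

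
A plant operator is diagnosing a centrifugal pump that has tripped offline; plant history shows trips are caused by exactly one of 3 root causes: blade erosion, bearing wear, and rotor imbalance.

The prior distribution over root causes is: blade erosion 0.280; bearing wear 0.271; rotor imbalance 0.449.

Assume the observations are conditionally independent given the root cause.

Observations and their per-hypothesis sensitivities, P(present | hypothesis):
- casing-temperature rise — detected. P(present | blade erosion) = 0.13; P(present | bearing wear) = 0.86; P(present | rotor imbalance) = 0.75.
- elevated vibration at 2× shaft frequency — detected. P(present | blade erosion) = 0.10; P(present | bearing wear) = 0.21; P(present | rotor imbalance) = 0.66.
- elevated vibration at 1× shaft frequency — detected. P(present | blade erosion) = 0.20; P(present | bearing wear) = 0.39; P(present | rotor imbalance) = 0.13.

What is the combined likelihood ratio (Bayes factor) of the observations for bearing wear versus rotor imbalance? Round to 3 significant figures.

Joint likelihood of the evidence pattern under each hypothesis:
  bearing wear: 0.86 × 0.21 × 0.39 = 0.070434
  rotor imbalance: 0.75 × 0.66 × 0.13 = 0.06435
Bayes factor = 0.070434 / 0.06435 ≈ 1.09

1.09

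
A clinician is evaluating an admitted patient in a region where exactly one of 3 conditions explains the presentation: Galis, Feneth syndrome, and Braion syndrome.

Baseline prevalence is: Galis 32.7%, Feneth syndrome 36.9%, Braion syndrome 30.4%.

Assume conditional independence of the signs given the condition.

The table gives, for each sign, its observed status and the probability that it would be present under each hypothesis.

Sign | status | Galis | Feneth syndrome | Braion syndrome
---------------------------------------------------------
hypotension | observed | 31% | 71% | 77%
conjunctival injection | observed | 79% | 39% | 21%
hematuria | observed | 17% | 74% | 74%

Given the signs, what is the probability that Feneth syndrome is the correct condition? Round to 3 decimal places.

0.602

By Bayes' rule with conditional independence, the unnormalized weight for each hypothesis is prior × ∏ likelihoods:
  Galis: 0.327 × 0.31 × 0.79 × 0.17 = 0.013614
  Feneth syndrome: 0.369 × 0.71 × 0.39 × 0.74 = 0.07561
  Braion syndrome: 0.304 × 0.77 × 0.21 × 0.74 = 0.036376
Normalizing constant Z = 0.013614 + 0.07561 + 0.036376 = 0.1256.
P(Feneth syndrome | evidence) = 0.07561 / 0.1256 ≈ 0.602.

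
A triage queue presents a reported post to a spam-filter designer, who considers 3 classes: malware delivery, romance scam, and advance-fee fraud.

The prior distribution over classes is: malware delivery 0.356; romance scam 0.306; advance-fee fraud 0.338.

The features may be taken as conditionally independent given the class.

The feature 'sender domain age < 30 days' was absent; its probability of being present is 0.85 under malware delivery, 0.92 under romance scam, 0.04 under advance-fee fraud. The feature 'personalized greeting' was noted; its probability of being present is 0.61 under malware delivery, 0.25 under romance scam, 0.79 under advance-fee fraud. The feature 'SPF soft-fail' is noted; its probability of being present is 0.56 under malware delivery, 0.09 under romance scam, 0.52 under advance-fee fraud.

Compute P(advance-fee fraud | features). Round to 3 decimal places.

0.876

Multiply each prior by the joint likelihood of the feature pattern (using 1 − P(present | H) for each absent feature):
  malware delivery: 0.356 × (1 − 0.85) × 0.61 × 0.56 = 0.018241
  romance scam: 0.306 × (1 − 0.92) × 0.25 × 0.09 = 0.0005508
  advance-fee fraud: 0.338 × (1 − 0.04) × 0.79 × 0.52 = 0.1333
The unnormalized weights sum to 0.15209.
P(advance-fee fraud | evidence) = 0.1333 / 0.15209 ≈ 0.876.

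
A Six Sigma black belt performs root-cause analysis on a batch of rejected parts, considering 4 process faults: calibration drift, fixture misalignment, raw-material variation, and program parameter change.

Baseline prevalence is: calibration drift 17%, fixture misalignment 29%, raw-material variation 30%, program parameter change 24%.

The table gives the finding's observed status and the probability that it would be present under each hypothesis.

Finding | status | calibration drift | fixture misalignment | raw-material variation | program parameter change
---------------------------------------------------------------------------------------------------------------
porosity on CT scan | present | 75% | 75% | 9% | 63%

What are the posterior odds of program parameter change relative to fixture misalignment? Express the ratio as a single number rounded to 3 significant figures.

0.695

The normalizing constant cancels in an odds ratio, so compute prior × likelihood for the two hypotheses only:
  program parameter change: 0.24 × 0.63 = 0.1512
  fixture misalignment: 0.29 × 0.75 = 0.2175
Odds(program parameter change : fixture misalignment) = 0.1512 / 0.2175 ≈ 0.695.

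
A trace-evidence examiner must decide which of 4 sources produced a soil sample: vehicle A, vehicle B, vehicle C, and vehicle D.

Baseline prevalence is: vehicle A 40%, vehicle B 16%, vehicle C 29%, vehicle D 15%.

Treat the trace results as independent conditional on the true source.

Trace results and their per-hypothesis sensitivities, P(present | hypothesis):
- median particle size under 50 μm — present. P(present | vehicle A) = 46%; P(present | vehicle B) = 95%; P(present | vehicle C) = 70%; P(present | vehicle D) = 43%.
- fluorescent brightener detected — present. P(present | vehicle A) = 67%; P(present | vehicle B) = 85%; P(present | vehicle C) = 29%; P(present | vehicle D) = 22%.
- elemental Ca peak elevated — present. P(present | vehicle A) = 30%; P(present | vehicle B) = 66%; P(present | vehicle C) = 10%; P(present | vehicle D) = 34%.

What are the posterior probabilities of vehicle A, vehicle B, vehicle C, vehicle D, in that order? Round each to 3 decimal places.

For each hypothesis, the unnormalized posterior weight is prior × product of the trace result likelihoods:
  vehicle A: 0.40 × 0.46 × 0.67 × 0.30 = 0.036984
  vehicle B: 0.16 × 0.95 × 0.85 × 0.66 = 0.085272
  vehicle C: 0.29 × 0.70 × 0.29 × 0.10 = 0.005887
  vehicle D: 0.15 × 0.43 × 0.22 × 0.34 = 0.0048246
Normalizing constant Z = 0.036984 + 0.085272 + 0.005887 + 0.0048246 = 0.13297.
P(vehicle A | evidence) = 0.036984 / 0.13297 ≈ 0.278
P(vehicle B | evidence) = 0.085272 / 0.13297 ≈ 0.641
P(vehicle C | evidence) = 0.005887 / 0.13297 ≈ 0.044
P(vehicle D | evidence) = 0.0048246 / 0.13297 ≈ 0.036

0.278, 0.641, 0.044, 0.036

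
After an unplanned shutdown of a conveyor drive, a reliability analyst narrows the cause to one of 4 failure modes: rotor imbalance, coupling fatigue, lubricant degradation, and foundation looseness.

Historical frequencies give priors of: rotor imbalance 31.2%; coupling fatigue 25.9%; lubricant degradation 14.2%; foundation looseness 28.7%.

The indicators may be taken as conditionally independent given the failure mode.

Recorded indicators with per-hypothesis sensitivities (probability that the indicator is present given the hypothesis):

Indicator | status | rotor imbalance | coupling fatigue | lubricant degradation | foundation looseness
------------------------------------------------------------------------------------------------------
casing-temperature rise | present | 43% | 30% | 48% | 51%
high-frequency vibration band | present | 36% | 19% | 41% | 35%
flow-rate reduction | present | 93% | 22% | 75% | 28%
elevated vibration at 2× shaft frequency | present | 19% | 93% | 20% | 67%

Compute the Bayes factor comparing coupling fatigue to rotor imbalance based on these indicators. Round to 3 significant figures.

0.426

Joint likelihood of the indicator pattern under each hypothesis:
  coupling fatigue: 0.30 × 0.19 × 0.22 × 0.93 = 0.011662
  rotor imbalance: 0.43 × 0.36 × 0.93 × 0.19 = 0.027353
Bayes factor = 0.011662 / 0.027353 ≈ 0.426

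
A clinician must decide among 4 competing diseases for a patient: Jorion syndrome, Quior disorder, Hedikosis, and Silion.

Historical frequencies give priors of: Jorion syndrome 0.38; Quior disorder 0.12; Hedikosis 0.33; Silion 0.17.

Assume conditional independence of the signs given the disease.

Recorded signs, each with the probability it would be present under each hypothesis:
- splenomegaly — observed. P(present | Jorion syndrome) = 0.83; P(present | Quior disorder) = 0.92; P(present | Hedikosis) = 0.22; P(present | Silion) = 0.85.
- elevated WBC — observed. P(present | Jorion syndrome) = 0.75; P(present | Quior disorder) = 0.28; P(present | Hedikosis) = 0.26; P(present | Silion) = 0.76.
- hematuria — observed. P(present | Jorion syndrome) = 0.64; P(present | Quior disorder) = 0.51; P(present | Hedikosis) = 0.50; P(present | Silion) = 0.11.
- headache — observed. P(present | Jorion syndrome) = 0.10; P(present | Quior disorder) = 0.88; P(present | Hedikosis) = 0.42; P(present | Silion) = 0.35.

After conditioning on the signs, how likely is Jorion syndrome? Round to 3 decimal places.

0.407

By Bayes' rule with conditional independence, the unnormalized weight for each hypothesis is prior × ∏ likelihoods:
  Jorion syndrome: 0.38 × 0.83 × 0.75 × 0.64 × 0.10 = 0.015139
  Quior disorder: 0.12 × 0.92 × 0.28 × 0.51 × 0.88 = 0.013873
  Hedikosis: 0.33 × 0.22 × 0.26 × 0.50 × 0.42 = 0.003964
  Silion: 0.17 × 0.85 × 0.76 × 0.11 × 0.35 = 0.0042281
Marginal likelihood of the evidence = 0.037205.
P(Jorion syndrome | evidence) = 0.015139 / 0.037205 ≈ 0.407.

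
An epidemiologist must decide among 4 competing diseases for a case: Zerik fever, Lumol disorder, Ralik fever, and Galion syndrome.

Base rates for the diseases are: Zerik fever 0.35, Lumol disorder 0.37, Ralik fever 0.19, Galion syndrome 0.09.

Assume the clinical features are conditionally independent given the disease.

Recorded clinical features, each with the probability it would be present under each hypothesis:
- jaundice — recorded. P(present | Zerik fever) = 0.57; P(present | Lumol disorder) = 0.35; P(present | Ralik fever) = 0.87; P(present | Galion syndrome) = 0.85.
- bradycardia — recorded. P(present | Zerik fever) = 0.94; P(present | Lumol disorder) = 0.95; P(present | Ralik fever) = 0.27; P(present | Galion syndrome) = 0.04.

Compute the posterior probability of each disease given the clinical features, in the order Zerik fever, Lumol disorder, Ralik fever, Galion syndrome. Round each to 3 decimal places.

0.523, 0.343, 0.125, 0.009

For each hypothesis, the unnormalized posterior weight is prior × product of the clinical feature likelihoods:
  Zerik fever: 0.35 × 0.57 × 0.94 = 0.18753
  Lumol disorder: 0.37 × 0.35 × 0.95 = 0.12302
  Ralik fever: 0.19 × 0.87 × 0.27 = 0.044631
  Galion syndrome: 0.09 × 0.85 × 0.04 = 0.00306
Marginal likelihood of the evidence = 0.35825.
P(Zerik fever | evidence) = 0.18753 / 0.35825 ≈ 0.523
P(Lumol disorder | evidence) = 0.12302 / 0.35825 ≈ 0.343
P(Ralik fever | evidence) = 0.044631 / 0.35825 ≈ 0.125
P(Galion syndrome | evidence) = 0.00306 / 0.35825 ≈ 0.009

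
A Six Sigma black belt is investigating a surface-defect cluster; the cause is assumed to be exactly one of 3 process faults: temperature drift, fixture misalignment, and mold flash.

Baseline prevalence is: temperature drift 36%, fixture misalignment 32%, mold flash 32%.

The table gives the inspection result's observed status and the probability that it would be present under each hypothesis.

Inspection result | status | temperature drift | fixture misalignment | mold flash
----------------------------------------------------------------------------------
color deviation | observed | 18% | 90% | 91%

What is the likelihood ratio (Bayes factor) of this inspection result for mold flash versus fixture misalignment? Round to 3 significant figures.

Likelihood of this inspection result under each hypothesis:
  mold flash: 0.91
  fixture misalignment: 0.9
Bayes factor = 0.91 / 0.9 ≈ 1.01

1.01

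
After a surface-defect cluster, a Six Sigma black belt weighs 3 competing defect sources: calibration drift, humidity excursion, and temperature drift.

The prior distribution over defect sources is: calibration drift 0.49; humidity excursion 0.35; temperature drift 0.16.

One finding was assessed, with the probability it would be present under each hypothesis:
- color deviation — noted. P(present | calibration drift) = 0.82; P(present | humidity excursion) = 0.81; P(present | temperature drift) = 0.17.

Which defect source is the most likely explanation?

calibration drift

Multiply each prior by the likelihood of the finding:
  calibration drift: 0.49 × 0.82 = 0.4018
  humidity excursion: 0.35 × 0.81 = 0.2835
  temperature drift: 0.16 × 0.17 = 0.0272
Normalizing constant Z = 0.4018 + 0.2835 + 0.0272 = 0.7125.
P(calibration drift | evidence) ≈ 0.4018 / 0.7125 ≈ 0.564
P(humidity excursion | evidence) ≈ 0.2835 / 0.7125 ≈ 0.398
P(temperature drift | evidence) ≈ 0.0272 / 0.7125 ≈ 0.038
The largest is 0.564, so calibration drift is most probable.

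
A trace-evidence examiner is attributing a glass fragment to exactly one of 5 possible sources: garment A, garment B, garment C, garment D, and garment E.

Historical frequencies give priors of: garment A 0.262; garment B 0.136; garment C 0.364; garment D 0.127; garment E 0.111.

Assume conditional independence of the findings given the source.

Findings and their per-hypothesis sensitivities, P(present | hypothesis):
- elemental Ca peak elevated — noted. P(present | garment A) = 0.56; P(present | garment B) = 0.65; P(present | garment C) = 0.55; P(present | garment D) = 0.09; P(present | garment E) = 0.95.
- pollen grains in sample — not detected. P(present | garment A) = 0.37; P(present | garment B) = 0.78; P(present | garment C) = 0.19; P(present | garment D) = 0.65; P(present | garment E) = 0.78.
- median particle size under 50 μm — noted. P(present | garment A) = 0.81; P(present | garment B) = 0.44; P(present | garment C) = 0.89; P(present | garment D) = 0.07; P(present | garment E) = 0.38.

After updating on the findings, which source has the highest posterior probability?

garment C

By Bayes' rule with conditional independence, the unnormalized weight for each hypothesis is prior × ∏ likelihoods (using 1 − P(present | H) for each absent finding):
  garment A: 0.262 × 0.56 × (1 − 0.37) × 0.81 = 0.074871
  garment B: 0.136 × 0.65 × (1 − 0.78) × 0.44 = 0.0085571
  garment C: 0.364 × 0.55 × (1 − 0.19) × 0.89 = 0.14432
  garment D: 0.127 × 0.09 × (1 − 0.65) × 0.07 = 0.00028003
  garment E: 0.111 × 0.95 × (1 − 0.78) × 0.38 = 0.0088156
The unnormalized weights sum to 0.23685.
P(garment A | evidence) ≈ 0.074871 / 0.23685 ≈ 0.316
P(garment B | evidence) ≈ 0.0085571 / 0.23685 ≈ 0.036
P(garment C | evidence) ≈ 0.14432 / 0.23685 ≈ 0.609
P(garment D | evidence) ≈ 0.00028003 / 0.23685 ≈ 0.001
P(garment E | evidence) ≈ 0.0088156 / 0.23685 ≈ 0.037
The largest is 0.609, so garment C is most probable.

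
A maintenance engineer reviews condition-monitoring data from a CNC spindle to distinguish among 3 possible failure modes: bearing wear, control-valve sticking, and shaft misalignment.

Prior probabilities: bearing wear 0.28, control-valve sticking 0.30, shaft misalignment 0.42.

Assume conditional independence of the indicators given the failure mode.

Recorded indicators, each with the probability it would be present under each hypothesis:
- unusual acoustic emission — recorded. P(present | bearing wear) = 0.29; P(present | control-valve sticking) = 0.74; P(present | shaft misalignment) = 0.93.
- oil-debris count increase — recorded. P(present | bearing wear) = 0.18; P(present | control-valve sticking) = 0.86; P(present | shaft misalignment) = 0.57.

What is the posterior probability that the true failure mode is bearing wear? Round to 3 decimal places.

By Bayes' rule with conditional independence, the unnormalized weight for each hypothesis is prior × ∏ likelihoods:
  bearing wear: 0.28 × 0.29 × 0.18 = 0.014616
  control-valve sticking: 0.30 × 0.74 × 0.86 = 0.19092
  shaft misalignment: 0.42 × 0.93 × 0.57 = 0.22264
Marginal likelihood of the evidence = 0.42818.
P(bearing wear | evidence) = 0.014616 / 0.42818 ≈ 0.034.

0.034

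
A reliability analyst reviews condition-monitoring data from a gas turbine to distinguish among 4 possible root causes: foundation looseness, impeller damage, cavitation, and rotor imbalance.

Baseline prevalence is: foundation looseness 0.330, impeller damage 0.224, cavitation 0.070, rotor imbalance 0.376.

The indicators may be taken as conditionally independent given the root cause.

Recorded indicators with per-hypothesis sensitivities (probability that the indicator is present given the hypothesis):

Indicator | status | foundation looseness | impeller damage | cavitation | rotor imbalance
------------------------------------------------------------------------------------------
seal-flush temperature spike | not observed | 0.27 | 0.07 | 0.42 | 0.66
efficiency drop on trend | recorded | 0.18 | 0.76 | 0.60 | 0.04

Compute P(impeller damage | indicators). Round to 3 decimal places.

For each hypothesis, the unnormalized posterior weight is prior × product of the indicator likelihoods (using 1 − P(present | H) for each absent indicator):
  foundation looseness: 0.330 × (1 − 0.27) × 0.18 = 0.043362
  impeller damage: 0.224 × (1 − 0.07) × 0.76 = 0.15832
  cavitation: 0.070 × (1 − 0.42) × 0.60 = 0.02436
  rotor imbalance: 0.376 × (1 − 0.66) × 0.04 = 0.0051136
Normalizing constant Z = 0.043362 + 0.15832 + 0.02436 + 0.0051136 = 0.23116.
P(impeller damage | evidence) = 0.15832 / 0.23116 ≈ 0.685.

0.685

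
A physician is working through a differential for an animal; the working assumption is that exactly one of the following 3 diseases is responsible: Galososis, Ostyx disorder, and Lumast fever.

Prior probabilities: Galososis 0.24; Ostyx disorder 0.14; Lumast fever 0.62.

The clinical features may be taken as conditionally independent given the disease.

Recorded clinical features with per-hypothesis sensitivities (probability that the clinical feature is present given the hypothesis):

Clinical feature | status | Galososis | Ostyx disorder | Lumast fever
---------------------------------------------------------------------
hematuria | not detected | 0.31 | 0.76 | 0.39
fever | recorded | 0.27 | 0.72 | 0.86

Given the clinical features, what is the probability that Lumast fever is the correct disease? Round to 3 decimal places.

0.825

By Bayes' rule with conditional independence, the unnormalized weight for each hypothesis is prior × ∏ likelihoods (using 1 − P(present | H) for each absent clinical feature):
  Galososis: 0.24 × (1 − 0.31) × 0.27 = 0.044712
  Ostyx disorder: 0.14 × (1 − 0.76) × 0.72 = 0.024192
  Lumast fever: 0.62 × (1 − 0.39) × 0.86 = 0.32525
The unnormalized weights sum to 0.39416.
P(Lumast fever | evidence) = 0.32525 / 0.39416 ≈ 0.825.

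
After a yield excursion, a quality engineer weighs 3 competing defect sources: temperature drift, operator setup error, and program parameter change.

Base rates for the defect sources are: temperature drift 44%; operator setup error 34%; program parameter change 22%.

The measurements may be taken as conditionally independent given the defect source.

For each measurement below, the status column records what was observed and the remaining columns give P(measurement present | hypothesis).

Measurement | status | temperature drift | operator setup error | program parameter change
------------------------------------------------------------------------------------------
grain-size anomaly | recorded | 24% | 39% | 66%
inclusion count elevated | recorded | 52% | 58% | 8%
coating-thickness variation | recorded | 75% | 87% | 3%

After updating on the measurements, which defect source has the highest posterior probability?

By Bayes' rule with conditional independence, the unnormalized weight for each hypothesis is prior × ∏ likelihoods:
  temperature drift: 0.44 × 0.24 × 0.52 × 0.75 = 0.041184
  operator setup error: 0.34 × 0.39 × 0.58 × 0.87 = 0.06691
  program parameter change: 0.22 × 0.66 × 0.08 × 0.03 = 0.00034848
The unnormalized weights sum to 0.10844.
P(temperature drift | evidence) ≈ 0.041184 / 0.10844 ≈ 0.380
P(operator setup error | evidence) ≈ 0.06691 / 0.10844 ≈ 0.617
P(program parameter change | evidence) ≈ 0.00034848 / 0.10844 ≈ 0.003
The largest is 0.617, so operator setup error is most probable.

operator setup error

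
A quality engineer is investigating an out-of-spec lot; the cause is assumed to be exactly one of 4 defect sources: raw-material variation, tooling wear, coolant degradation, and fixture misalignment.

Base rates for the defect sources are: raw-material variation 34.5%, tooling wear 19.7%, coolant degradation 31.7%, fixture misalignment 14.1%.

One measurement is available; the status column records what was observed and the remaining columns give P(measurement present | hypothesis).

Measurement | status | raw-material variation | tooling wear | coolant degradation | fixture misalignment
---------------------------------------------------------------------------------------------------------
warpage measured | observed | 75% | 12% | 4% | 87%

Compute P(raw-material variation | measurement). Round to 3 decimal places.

0.619

For each hypothesis, the unnormalized posterior weight is prior × likelihood:
  raw-material variation: 0.345 × 0.75 = 0.25875
  tooling wear: 0.197 × 0.12 = 0.02364
  coolant degradation: 0.317 × 0.04 = 0.01268
  fixture misalignment: 0.141 × 0.87 = 0.12267
Marginal likelihood of the evidence = 0.41774.
P(raw-material variation | evidence) = 0.25875 / 0.41774 ≈ 0.619.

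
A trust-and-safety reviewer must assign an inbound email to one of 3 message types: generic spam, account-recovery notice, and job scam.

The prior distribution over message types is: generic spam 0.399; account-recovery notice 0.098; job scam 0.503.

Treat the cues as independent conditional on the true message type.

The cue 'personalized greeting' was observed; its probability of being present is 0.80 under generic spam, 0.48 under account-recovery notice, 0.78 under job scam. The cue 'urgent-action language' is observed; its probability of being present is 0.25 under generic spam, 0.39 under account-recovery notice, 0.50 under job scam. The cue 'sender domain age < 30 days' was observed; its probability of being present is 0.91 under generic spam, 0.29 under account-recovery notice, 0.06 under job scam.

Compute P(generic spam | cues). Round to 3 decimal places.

By Bayes' rule with conditional independence, the unnormalized weight for each hypothesis is prior × ∏ likelihoods:
  generic spam: 0.399 × 0.80 × 0.25 × 0.91 = 0.072618
  account-recovery notice: 0.098 × 0.48 × 0.39 × 0.29 = 0.0053202
  job scam: 0.503 × 0.78 × 0.50 × 0.06 = 0.01177
The unnormalized weights sum to 0.089708.
P(generic spam | evidence) = 0.072618 / 0.089708 ≈ 0.809.

0.809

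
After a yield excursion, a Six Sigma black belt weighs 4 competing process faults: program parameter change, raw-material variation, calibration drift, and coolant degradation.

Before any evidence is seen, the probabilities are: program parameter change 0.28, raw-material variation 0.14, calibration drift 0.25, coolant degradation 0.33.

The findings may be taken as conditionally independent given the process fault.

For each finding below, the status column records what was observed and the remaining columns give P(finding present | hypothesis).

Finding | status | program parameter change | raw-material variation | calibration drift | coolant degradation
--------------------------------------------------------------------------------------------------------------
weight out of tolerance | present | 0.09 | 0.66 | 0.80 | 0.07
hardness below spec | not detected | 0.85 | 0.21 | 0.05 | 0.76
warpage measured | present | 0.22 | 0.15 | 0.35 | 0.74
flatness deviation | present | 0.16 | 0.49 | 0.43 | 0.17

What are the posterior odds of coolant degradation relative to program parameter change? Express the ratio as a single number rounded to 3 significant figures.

Unnormalized posterior weight (prior times the finding likelihoods) for each of the two hypotheses (using 1 − P(present | H) for each absent finding):
  coolant degradation: 0.33 × 0.07 × (1 − 0.76) × 0.74 × 0.17 = 0.00069744
  program parameter change: 0.28 × 0.09 × (1 − 0.85) × 0.22 × 0.16 = 0.00013306
Odds(coolant degradation : program parameter change) = 0.00069744 / 0.00013306 ≈ 5.24.

5.24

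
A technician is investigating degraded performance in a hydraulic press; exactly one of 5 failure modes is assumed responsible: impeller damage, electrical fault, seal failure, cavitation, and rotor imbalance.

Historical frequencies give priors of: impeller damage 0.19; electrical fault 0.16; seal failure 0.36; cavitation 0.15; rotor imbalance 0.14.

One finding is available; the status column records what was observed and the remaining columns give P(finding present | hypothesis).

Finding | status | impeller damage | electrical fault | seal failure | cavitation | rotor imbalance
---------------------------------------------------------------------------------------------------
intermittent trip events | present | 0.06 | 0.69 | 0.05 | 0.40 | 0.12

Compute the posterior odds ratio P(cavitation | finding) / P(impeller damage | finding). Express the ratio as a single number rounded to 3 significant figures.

The normalizing constant cancels in an odds ratio, so compute prior × likelihood for the two hypotheses only:
  cavitation: 0.15 × 0.40 = 0.06
  impeller damage: 0.19 × 0.06 = 0.0114
Posterior odds = 0.06 / 0.0114 ≈ 5.26.

5.26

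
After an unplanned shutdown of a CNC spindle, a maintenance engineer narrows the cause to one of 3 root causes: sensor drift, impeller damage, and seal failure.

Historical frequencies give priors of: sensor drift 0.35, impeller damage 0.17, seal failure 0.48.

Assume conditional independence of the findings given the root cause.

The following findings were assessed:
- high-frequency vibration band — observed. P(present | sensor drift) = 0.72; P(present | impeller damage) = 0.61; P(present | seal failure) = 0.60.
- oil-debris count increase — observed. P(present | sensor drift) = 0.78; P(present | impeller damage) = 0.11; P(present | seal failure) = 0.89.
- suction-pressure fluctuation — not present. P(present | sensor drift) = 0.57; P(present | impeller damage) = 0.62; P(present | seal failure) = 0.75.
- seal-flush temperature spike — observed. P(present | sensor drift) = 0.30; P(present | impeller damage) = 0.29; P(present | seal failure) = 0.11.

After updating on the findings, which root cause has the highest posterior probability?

sensor drift

Multiply each prior by the joint likelihood of the evidence pattern (using 1 − P(present | H) for each absent finding):
  sensor drift: 0.35 × 0.72 × 0.78 × (1 − 0.57) × 0.30 = 0.025356
  impeller damage: 0.17 × 0.61 × 0.11 × (1 − 0.62) × 0.29 = 0.0012571
  seal failure: 0.48 × 0.60 × 0.89 × (1 − 0.75) × 0.11 = 0.0070488
Normalizing constant Z = 0.025356 + 0.0012571 + 0.0070488 = 0.033662.
P(sensor drift | evidence) ≈ 0.025356 / 0.033662 ≈ 0.753
P(impeller damage | evidence) ≈ 0.0012571 / 0.033662 ≈ 0.037
P(seal failure | evidence) ≈ 0.0070488 / 0.033662 ≈ 0.209
The largest is 0.753, so sensor drift is most probable.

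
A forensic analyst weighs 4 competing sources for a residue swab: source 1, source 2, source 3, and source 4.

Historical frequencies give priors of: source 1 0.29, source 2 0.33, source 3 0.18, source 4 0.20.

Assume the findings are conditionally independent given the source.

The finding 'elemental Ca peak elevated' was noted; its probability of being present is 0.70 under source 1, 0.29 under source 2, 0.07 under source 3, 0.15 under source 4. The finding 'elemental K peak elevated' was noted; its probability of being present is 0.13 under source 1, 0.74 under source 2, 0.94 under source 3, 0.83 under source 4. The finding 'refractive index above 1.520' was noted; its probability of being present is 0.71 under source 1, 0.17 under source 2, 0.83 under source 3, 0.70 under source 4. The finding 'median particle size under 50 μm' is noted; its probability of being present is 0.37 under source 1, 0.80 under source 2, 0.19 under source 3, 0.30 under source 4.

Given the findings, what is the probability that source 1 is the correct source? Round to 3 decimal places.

Multiply each prior by the joint likelihood of the evidence pattern:
  source 1: 0.29 × 0.70 × 0.13 × 0.71 × 0.37 = 0.0069327
  source 2: 0.33 × 0.29 × 0.74 × 0.17 × 0.80 = 0.0096312
  source 3: 0.18 × 0.07 × 0.94 × 0.83 × 0.19 = 0.0018678
  source 4: 0.20 × 0.15 × 0.83 × 0.70 × 0.30 = 0.005229
The unnormalized weights sum to 0.023661.
P(source 1 | evidence) = 0.0069327 / 0.023661 ≈ 0.293.

0.293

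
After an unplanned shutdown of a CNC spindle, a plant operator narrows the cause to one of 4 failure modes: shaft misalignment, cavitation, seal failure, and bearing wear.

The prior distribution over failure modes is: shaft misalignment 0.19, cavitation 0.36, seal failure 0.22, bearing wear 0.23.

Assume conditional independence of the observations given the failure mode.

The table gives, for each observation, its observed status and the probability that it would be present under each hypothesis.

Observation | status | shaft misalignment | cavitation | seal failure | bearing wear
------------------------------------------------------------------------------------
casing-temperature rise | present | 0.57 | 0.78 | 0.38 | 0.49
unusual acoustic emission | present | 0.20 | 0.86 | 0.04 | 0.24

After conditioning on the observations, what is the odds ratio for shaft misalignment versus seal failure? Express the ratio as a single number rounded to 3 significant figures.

The normalizing constant cancels in an odds ratio, so compute prior × likelihood for the two hypotheses only:
  shaft misalignment: 0.19 × 0.57 × 0.20 = 0.02166
  seal failure: 0.22 × 0.38 × 0.04 = 0.003344
Posterior odds = 0.02166 / 0.003344 ≈ 6.48.

6.48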